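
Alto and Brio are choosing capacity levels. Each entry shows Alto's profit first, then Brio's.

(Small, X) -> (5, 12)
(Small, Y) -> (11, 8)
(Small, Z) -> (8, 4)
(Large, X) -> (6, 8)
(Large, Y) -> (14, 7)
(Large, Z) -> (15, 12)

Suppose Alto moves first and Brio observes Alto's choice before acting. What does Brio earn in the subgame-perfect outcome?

Brio best-responds to each possible Alto move:
- Small → Brio plays X (best of 12, 8, 4); Alto gets 5.
- Large → Brio plays Z (best of 8, 7, 12); Alto gets 15.
Among 5, 15, the best is 15 at Large. Subgame-perfect outcome: (Large, Z) with payoffs (15, 12).

12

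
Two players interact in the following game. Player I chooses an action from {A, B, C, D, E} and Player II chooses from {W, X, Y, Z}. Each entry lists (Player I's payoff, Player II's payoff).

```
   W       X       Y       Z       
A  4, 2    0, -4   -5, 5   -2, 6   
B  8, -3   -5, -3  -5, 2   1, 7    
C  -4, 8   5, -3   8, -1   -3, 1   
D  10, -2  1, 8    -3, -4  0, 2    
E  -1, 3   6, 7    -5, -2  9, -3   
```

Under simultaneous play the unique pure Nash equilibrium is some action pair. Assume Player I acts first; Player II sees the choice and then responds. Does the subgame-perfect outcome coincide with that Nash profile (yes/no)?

Backward induction with Player I moving first.
- A: BR = Z, leader payoff -2.
- B: BR = Z, leader payoff 1.
- C: BR = W, leader payoff -4.
- D: BR = X, leader payoff 1.
- E: BR = X, leader payoff 6.
Among -2, 1, -4, 1, 6, the best is 6 at E. Subgame-perfect outcome: (E, X) with payoffs (6, 7).
Now find the simultaneous Nash equilibrium.
Player I's best replies: W→D; X→E; Y→C; Z→E.
Player II's best replies: A→Z; B→Z; C→W; D→X; E→X.
Only (E, X) has each player best-responding; Nash payoffs (6, 7).
Sequential outcome (E, X) coincides with the Nash profile (E, X).

yes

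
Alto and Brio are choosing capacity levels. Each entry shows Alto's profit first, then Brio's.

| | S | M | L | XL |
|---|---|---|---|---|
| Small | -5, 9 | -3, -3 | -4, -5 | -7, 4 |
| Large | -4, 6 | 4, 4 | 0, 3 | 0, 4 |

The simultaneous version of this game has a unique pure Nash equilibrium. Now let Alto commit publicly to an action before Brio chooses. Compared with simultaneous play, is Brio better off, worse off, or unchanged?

Solve by backward induction (Alto leads).
- Small → Brio plays S (best of 9, -3, -5, 4); Alto gets -5.
- Large → Brio plays S (best of 6, 4, 3, 4); Alto gets -4.
Maximizing over -5, -4, Alto chooses Large. Subgame-perfect outcome: (Large, S) with payoffs (-4, 6).
Under simultaneous play:
Alto's best replies: S→Large; M→Large; L→Large; XL→Large.
Brio's best replies: Small→S; Large→S.
Only (Large, S) has each player best-responding; Nash payoffs (-4, 6).
Brio earns 6 sequentially versus 6 at the Nash outcome: unchanged.

unchanged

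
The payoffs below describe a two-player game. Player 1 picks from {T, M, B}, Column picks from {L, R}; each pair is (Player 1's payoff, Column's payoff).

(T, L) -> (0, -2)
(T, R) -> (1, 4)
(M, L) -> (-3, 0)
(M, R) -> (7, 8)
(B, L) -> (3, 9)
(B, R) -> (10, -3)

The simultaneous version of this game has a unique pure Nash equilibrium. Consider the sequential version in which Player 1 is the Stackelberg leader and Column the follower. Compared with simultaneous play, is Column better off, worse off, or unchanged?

worse off

Backward induction with Player 1 moving first.
- T → Column plays R (best of -2, 4); Player 1 gets 1.
- M → Column plays R (best of 0, 8); Player 1 gets 7.
- B → Column plays L (best of 9, -3); Player 1 gets 3.
Player 1's induced payoffs are 1, 7, 3, so Player 1 commits to M. Subgame-perfect outcome: (M, R) with payoffs (7, 8).
For the simultaneous game, intersect best replies.
Player 1's best replies: L→B; R→B.
Column's best replies: T→R; M→R; B→L.
The unique mutual best reply is (B, L), giving (3, 9).
Column earns 8 sequentially versus 9 at the Nash outcome: worse off.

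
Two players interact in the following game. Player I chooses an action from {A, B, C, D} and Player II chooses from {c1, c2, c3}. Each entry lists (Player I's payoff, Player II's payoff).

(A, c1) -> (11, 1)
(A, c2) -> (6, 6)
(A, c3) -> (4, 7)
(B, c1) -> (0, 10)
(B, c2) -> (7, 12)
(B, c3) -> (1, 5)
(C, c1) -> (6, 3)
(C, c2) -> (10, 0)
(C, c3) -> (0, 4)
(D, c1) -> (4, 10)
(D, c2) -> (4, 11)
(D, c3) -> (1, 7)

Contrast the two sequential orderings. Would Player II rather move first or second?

second

If Player I leads: Player II's best replies are A→c3, B→c2, C→c3, D→c2; Player I's induced payoffs 4, 7, 0, 4; outcome (B, c2), payoffs (7, 12).
If Player II leads: Player I's best replies are c1→A, c2→C, c3→A; Player II's induced payoffs 1, 0, 7; outcome (A, c3), payoffs (4, 7).
Player II gets 7 moving first and 12 moving second, so Player II prefers to move second.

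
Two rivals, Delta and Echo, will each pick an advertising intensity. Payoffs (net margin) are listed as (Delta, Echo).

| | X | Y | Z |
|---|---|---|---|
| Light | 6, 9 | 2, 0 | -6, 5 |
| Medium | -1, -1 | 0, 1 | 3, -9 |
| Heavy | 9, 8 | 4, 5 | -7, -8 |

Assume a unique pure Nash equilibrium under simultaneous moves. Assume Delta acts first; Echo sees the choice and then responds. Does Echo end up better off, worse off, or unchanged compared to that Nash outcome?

Solve by backward induction (Delta leads).
- Light: BR = X, leader payoff 6.
- Medium: BR = Y, leader payoff 0.
- Heavy: BR = X, leader payoff 9.
Among 6, 0, 9, the best is 9 at Heavy. Subgame-perfect outcome: (Heavy, X) with payoffs (9, 8).
For the simultaneous game, intersect best replies.
Delta's best replies: X→Heavy; Y→Heavy; Z→Medium.
Echo's best replies: Light→X; Medium→Y; Heavy→X.
Only (Heavy, X) has each player best-responding; Nash payoffs (9, 8).
Echo earns 8 sequentially versus 8 at the Nash outcome: unchanged.

unchanged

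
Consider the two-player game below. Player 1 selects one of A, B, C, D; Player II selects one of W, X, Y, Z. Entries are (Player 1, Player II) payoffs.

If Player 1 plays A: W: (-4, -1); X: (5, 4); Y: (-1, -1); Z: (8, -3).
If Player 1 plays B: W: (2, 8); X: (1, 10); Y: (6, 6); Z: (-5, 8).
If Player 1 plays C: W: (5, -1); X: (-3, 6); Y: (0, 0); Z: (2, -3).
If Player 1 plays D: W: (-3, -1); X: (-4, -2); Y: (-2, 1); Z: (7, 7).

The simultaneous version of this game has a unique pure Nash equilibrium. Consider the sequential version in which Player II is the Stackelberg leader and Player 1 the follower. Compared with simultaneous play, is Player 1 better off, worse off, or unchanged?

better off

Work backward from Player 1's decision.
- W: BR = C, leader payoff -1.
- X: BR = A, leader payoff 4.
- Y: BR = B, leader payoff 6.
- Z: BR = A, leader payoff -3.
Maximizing over -1, 4, 6, -3, Player II chooses Y. Subgame-perfect outcome: (B, Y) with payoffs (6, 6).
Now find the simultaneous Nash equilibrium.
Player 1's best replies: W→C; X→A; Y→B; Z→A.
Player II's best replies: A→X; B→X; C→X; D→Z.
Only (A, X) has each player best-responding; Nash payoffs (5, 4).
Player 1 earns 6 sequentially versus 5 at the Nash outcome: better off.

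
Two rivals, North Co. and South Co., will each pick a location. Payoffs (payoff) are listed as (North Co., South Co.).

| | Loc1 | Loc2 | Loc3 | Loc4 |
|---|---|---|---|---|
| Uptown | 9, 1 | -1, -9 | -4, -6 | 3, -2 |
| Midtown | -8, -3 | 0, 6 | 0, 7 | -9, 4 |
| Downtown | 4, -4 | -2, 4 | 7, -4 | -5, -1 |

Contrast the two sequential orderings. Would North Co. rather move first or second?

first

If North Co. leads: South Co.'s best replies are Uptown→Loc1, Midtown→Loc3, Downtown→Loc2; North Co.'s induced payoffs 9, 0, -2; outcome (Uptown, Loc1), payoffs (9, 1).
If South Co. leads: North Co.'s best replies are Loc1→Uptown, Loc2→Midtown, Loc3→Downtown, Loc4→Uptown; South Co.'s induced payoffs 1, 6, -4, -2; outcome (Midtown, Loc2), payoffs (0, 6).
North Co. gets 9 moving first and 0 moving second, so North Co. prefers to move first.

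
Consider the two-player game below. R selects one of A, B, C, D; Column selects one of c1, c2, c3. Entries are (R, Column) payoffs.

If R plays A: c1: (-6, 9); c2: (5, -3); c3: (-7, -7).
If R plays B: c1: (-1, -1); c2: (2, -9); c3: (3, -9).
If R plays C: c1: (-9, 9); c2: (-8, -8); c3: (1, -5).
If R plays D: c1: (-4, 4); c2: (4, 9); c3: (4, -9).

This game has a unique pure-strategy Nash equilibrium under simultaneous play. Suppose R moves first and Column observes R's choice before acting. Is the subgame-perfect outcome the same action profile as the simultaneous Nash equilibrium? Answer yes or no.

Column best-responds to each possible R move:
- A → Column plays c1 (best of 9, -3, -7); R gets -6.
- B → Column plays c1 (best of -1, -9, -9); R gets -1.
- C → Column plays c1 (best of 9, -8, -5); R gets -9.
- D → Column plays c2 (best of 4, 9, -9); R gets 4.
Among -6, -1, -9, 4, the best is 4 at D. Subgame-perfect outcome: (D, c2) with payoffs (4, 9).
Now find the simultaneous Nash equilibrium.
R's best replies: c1→B; c2→A; c3→D.
Column's best replies: A→c1; B→c1; C→c1; D→c2.
The unique mutual best reply is (B, c1), giving (-1, -1).
Sequential outcome (D, c2) differs from the Nash profile (B, c1).

no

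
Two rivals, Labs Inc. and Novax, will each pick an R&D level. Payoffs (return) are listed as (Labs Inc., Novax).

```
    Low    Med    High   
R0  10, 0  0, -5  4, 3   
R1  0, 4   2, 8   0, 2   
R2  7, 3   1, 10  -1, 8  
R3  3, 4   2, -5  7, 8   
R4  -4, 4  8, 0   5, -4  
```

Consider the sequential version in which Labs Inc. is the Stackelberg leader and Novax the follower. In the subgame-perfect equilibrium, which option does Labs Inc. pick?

Backward induction with Labs Inc. moving first.
- R0: Novax compares 0, -5, 3 and picks High; Labs Inc. would get 4.
- R1: Novax compares 4, 8, 2 and picks Med; Labs Inc. would get 2.
- R2: Novax compares 3, 10, 8 and picks Med; Labs Inc. would get 1.
- R3: Novax compares 4, -5, 8 and picks High; Labs Inc. would get 7.
- R4: Novax compares 4, 0, -4 and picks Low; Labs Inc. would get -4.
Maximizing over 4, 2, 1, 7, -4, Labs Inc. chooses R3. Subgame-perfect outcome: (R3, High) with payoffs (7, 8).

R3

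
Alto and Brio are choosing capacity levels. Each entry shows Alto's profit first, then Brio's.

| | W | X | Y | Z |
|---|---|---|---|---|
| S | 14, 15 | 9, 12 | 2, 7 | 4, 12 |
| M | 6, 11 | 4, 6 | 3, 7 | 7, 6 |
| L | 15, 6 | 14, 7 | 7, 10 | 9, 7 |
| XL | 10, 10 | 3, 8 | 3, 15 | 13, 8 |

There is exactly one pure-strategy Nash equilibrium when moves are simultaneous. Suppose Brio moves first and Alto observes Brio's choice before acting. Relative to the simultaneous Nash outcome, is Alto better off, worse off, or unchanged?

Alto best-responds to each possible Brio move:
- W: BR = L, leader payoff 6.
- X: BR = L, leader payoff 7.
- Y: BR = L, leader payoff 10.
- Z: BR = XL, leader payoff 8.
Maximizing over 6, 7, 10, 8, Brio chooses Y. Subgame-perfect outcome: (L, Y) with payoffs (7, 10).
Now find the simultaneous Nash equilibrium.
Alto's best replies: W→L; X→L; Y→L; Z→XL.
Brio's best replies: S→W; M→W; L→Y; XL→Y.
Only (L, Y) has each player best-responding; Nash payoffs (7, 10).
Alto earns 7 sequentially versus 7 at the Nash outcome: unchanged.

unchanged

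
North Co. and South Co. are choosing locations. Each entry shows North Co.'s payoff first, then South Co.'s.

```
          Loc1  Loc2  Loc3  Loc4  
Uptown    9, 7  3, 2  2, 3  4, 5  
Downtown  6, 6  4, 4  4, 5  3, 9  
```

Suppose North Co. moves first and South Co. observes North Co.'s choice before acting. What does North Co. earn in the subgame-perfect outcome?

South Co. best-responds to each possible North Co. move:
- Uptown → South Co. plays Loc1 (best of 7, 2, 3, 5); North Co. gets 9.
- Downtown → South Co. plays Loc4 (best of 6, 4, 5, 9); North Co. gets 3.
Maximizing over 9, 3, North Co. chooses Uptown. Subgame-perfect outcome: (Uptown, Loc1) with payoffs (9, 7).

9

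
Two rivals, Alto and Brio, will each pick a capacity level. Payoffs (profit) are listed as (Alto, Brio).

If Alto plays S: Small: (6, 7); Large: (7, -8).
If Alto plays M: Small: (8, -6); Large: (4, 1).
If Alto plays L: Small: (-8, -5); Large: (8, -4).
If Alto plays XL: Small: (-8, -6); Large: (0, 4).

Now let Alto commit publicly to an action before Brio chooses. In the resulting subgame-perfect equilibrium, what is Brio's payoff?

Backward induction with Alto moving first.
- S: BR = Small, leader payoff 6.
- M: BR = Large, leader payoff 4.
- L: BR = Large, leader payoff 8.
- XL: BR = Large, leader payoff 0.
Maximizing over 6, 4, 8, 0, Alto chooses L. Subgame-perfect outcome: (L, Large) with payoffs (8, -4).

-4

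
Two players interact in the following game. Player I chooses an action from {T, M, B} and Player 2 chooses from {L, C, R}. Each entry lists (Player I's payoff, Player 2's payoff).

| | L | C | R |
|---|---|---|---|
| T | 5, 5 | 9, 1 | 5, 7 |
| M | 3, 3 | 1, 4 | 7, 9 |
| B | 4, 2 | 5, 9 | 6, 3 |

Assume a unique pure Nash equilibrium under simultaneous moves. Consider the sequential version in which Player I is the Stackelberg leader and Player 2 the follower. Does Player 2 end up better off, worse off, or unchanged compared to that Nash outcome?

unchanged

Player 2 best-responds to each possible Player I move:
- T: Player 2 compares 5, 1, 7 and picks R; Player I would get 5.
- M: Player 2 compares 3, 4, 9 and picks R; Player I would get 7.
- B: Player 2 compares 2, 9, 3 and picks C; Player I would get 5.
Among 5, 7, 5, the best is 7 at M. Subgame-perfect outcome: (M, R) with payoffs (7, 9).
Under simultaneous play:
Player I's best replies: L→T; C→T; R→M.
Player 2's best replies: T→R; M→R; B→C.
The unique mutual best reply is (M, R), giving (7, 9).
Player 2 earns 9 sequentially versus 9 at the Nash outcome: unchanged.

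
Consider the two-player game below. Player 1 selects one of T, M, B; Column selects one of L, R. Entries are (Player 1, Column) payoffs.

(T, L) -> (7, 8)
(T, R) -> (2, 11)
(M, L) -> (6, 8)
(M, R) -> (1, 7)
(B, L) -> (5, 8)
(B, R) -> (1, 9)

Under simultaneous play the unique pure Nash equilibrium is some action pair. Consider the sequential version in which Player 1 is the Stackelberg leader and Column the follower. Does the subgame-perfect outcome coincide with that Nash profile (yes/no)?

Solve by backward induction (Player 1 leads).
- T: Column compares 8, 11 and picks R; Player 1 would get 2.
- M: Column compares 8, 7 and picks L; Player 1 would get 6.
- B: Column compares 8, 9 and picks R; Player 1 would get 1.
Player 1's induced payoffs are 2, 6, 1, so Player 1 commits to M. Subgame-perfect outcome: (M, L) with payoffs (6, 8).
Under simultaneous play:
Player 1's best replies: L→T; R→T.
Column's best replies: T→R; M→L; B→R.
Only (T, R) has each player best-responding; Nash payoffs (2, 11).
Sequential outcome (M, L) differs from the Nash profile (T, R).

no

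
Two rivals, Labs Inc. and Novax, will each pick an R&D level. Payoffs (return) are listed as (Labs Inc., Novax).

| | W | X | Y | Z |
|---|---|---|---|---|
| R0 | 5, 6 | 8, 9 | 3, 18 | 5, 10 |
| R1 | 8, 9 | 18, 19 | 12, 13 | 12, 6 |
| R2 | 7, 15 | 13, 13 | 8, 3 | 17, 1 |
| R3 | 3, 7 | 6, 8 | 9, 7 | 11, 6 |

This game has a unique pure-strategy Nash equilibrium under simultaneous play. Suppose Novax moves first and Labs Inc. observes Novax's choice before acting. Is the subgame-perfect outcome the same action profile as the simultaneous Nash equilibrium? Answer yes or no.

yes

Work backward from Labs Inc.'s decision.
- W: Labs Inc. compares 5, 8, 7, 3 and picks R1; Novax would get 9.
- X: Labs Inc. compares 8, 18, 13, 6 and picks R1; Novax would get 19.
- Y: Labs Inc. compares 3, 12, 8, 9 and picks R1; Novax would get 13.
- Z: Labs Inc. compares 5, 12, 17, 11 and picks R2; Novax would get 1.
Novax's induced payoffs are 9, 19, 13, 1, so Novax commits to X. Subgame-perfect outcome: (R1, X) with payoffs (18, 19).
Under simultaneous play:
Labs Inc.'s best replies: W→R1; X→R1; Y→R1; Z→R2.
Novax's best replies: R0→Y; R1→X; R2→W; R3→X.
Only (R1, X) has each player best-responding; Nash payoffs (18, 19).
Sequential outcome (R1, X) coincides with the Nash profile (R1, X).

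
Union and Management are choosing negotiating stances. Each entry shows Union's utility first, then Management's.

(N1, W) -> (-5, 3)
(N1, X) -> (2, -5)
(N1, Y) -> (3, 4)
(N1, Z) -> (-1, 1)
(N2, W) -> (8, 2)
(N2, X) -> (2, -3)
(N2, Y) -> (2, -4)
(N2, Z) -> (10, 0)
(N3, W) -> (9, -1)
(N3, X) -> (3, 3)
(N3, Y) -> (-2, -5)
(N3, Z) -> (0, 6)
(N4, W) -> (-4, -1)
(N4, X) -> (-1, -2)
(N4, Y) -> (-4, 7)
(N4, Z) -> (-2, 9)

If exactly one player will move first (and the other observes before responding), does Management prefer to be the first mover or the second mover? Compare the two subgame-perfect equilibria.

first

If Union leads: Management's best replies are N1→Y, N2→W, N3→Z, N4→Z; Union's induced payoffs 3, 8, 0, -2; outcome (N2, W), payoffs (8, 2).
If Management leads: Union's best replies are W→N3, X→N3, Y→N1, Z→N2; Management's induced payoffs -1, 3, 4, 0; outcome (N1, Y), payoffs (3, 4).
Management gets 4 moving first and 2 moving second, so Management prefers to move first.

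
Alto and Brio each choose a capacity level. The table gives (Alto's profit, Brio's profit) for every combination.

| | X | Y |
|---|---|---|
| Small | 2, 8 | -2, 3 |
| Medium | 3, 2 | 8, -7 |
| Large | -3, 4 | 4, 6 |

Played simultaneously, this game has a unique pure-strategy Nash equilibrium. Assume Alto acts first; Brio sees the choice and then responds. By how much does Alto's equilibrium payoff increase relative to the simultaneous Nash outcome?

Work backward from Brio's decision.
- Small: Brio compares 8, 3 and picks X; Alto would get 2.
- Medium: Brio compares 2, -7 and picks X; Alto would get 3.
- Large: Brio compares 4, 6 and picks Y; Alto would get 4.
Maximizing over 2, 3, 4, Alto chooses Large. Subgame-perfect outcome: (Large, Y) with payoffs (4, 6).
Now find the simultaneous Nash equilibrium.
Alto's best replies: X→Medium; Y→Medium.
Brio's best replies: Small→X; Medium→X; Large→Y.
The unique mutual best reply is (Medium, X), giving (3, 2).
Alto's commitment gain: 4 − 3 = 1.

1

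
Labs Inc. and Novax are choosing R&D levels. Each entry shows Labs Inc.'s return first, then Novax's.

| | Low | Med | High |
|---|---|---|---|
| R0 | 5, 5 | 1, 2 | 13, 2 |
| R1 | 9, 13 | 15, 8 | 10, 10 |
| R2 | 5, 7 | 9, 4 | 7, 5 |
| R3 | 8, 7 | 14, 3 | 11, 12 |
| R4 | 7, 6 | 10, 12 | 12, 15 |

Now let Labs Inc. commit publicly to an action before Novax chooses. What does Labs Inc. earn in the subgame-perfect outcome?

Work backward from Novax's decision.
- R0 → Novax plays Low (best of 5, 2, 2); Labs Inc. gets 5.
- R1 → Novax plays Low (best of 13, 8, 10); Labs Inc. gets 9.
- R2 → Novax plays Low (best of 7, 4, 5); Labs Inc. gets 5.
- R3 → Novax plays High (best of 7, 3, 12); Labs Inc. gets 11.
- R4 → Novax plays High (best of 6, 12, 15); Labs Inc. gets 12.
Labs Inc.'s induced payoffs are 5, 9, 5, 11, 12, so Labs Inc. commits to R4. Subgame-perfect outcome: (R4, High) with payoffs (12, 15).

12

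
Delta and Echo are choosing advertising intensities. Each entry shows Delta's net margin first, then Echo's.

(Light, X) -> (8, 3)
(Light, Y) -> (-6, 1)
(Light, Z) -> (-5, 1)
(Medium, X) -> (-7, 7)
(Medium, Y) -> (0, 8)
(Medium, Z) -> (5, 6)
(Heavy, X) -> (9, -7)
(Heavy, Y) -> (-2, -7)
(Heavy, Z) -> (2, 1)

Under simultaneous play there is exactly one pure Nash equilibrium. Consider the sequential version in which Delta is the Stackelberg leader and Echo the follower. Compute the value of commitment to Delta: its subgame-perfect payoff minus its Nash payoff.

Echo best-responds to each possible Delta move:
- Light → Echo plays X (best of 3, 1, 1); Delta gets 8.
- Medium → Echo plays Y (best of 7, 8, 6); Delta gets 0.
- Heavy → Echo plays Z (best of -7, -7, 1); Delta gets 2.
Maximizing over 8, 0, 2, Delta chooses Light. Subgame-perfect outcome: (Light, X) with payoffs (8, 3).
Under simultaneous play:
Delta's best replies: X→Heavy; Y→Medium; Z→Medium.
Echo's best replies: Light→X; Medium→Y; Heavy→Z.
The unique mutual best reply is (Medium, Y), giving (0, 8).
Delta's commitment gain: 8 − 0 = 8.

8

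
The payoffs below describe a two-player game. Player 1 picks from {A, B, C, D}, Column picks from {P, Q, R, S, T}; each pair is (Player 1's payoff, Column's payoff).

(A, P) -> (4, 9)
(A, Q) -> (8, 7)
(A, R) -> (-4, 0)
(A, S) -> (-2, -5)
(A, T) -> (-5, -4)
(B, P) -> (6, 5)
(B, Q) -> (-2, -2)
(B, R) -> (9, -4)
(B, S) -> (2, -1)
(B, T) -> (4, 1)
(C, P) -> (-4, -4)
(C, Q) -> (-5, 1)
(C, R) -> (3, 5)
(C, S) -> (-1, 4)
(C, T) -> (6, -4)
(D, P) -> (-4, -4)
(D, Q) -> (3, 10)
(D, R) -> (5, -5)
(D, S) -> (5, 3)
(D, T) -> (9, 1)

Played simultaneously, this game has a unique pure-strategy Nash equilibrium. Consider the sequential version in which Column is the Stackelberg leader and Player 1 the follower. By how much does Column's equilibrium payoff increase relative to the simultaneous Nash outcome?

Solve by backward induction (Column leads).
- P → Player 1 plays B (best of 4, 6, -4, -4); Column gets 5.
- Q → Player 1 plays A (best of 8, -2, -5, 3); Column gets 7.
- R → Player 1 plays B (best of -4, 9, 3, 5); Column gets -4.
- S → Player 1 plays D (best of -2, 2, -1, 5); Column gets 3.
- T → Player 1 plays D (best of -5, 4, 6, 9); Column gets 1.
Among 5, 7, -4, 3, 1, the best is 7 at Q. Subgame-perfect outcome: (A, Q) with payoffs (8, 7).
Under simultaneous play:
Player 1's best replies: P→B; Q→A; R→B; S→D; T→D.
Column's best replies: A→P; B→P; C→R; D→Q.
The unique mutual best reply is (B, P), giving (6, 5).
Column's commitment gain: 7 − 5 = 2.

2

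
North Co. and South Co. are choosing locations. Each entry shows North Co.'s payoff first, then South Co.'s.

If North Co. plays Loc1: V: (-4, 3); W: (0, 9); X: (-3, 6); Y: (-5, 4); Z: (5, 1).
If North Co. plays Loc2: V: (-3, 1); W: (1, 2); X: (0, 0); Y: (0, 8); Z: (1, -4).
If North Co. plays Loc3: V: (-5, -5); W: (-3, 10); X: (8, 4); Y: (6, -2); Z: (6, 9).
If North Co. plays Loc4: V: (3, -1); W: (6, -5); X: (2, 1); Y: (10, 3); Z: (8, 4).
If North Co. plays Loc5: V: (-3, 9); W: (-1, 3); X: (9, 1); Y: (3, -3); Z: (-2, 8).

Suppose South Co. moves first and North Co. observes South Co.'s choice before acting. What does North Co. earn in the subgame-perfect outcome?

North Co. best-responds to each possible South Co. move:
- V → North Co. plays Loc4 (best of -4, -3, -5, 3, -3); South Co. gets -1.
- W → North Co. plays Loc4 (best of 0, 1, -3, 6, -1); South Co. gets -5.
- X → North Co. plays Loc5 (best of -3, 0, 8, 2, 9); South Co. gets 1.
- Y → North Co. plays Loc4 (best of -5, 0, 6, 10, 3); South Co. gets 3.
- Z → North Co. plays Loc4 (best of 5, 1, 6, 8, -2); South Co. gets 4.
Among -1, -5, 1, 3, 4, the best is 4 at Z. Subgame-perfect outcome: (Loc4, Z) with payoffs (8, 4).

8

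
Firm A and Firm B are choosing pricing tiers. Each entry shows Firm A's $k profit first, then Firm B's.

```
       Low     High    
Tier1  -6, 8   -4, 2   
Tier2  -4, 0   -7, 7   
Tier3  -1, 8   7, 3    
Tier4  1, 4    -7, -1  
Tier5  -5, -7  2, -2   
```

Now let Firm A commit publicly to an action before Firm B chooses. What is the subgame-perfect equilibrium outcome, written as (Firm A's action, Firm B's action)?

Backward induction with Firm A moving first.
- Tier1: Firm B compares 8, 2 and picks Low; Firm A would get -6.
- Tier2: Firm B compares 0, 7 and picks High; Firm A would get -7.
- Tier3: Firm B compares 8, 3 and picks Low; Firm A would get -1.
- Tier4: Firm B compares 4, -1 and picks Low; Firm A would get 1.
- Tier5: Firm B compares -7, -2 and picks High; Firm A would get 2.
Among -6, -7, -1, 1, 2, the best is 2 at Tier5. Subgame-perfect outcome: (Tier5, High) with payoffs (2, -2).

(Tier5, High)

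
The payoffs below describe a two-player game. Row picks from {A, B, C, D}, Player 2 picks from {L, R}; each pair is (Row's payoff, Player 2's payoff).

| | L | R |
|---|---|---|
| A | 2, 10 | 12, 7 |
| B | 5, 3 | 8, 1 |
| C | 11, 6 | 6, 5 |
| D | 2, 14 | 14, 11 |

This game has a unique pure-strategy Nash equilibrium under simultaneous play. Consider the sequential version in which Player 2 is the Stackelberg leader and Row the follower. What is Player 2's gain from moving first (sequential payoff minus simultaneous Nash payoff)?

Work backward from Row's decision.
- L: BR = C, leader payoff 6.
- R: BR = D, leader payoff 11.
Among 6, 11, the best is 11 at R. Subgame-perfect outcome: (D, R) with payoffs (14, 11).
Under simultaneous play:
Row's best replies: L→C; R→D.
Player 2's best replies: A→L; B→L; C→L; D→L.
Only (C, L) has each player best-responding; Nash payoffs (11, 6).
Player 2's commitment gain: 11 − 6 = 5.

5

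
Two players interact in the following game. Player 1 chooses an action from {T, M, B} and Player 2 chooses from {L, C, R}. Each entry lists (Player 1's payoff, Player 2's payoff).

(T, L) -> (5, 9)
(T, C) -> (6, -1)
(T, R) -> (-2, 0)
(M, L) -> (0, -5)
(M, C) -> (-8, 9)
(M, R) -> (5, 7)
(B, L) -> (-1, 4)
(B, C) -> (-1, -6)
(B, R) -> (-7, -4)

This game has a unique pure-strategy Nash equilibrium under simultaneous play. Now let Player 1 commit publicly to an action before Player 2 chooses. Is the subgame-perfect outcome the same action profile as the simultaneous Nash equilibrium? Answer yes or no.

Work backward from Player 2's decision.
- T: BR = L, leader payoff 5.
- M: BR = C, leader payoff -8.
- B: BR = L, leader payoff -1.
Maximizing over 5, -8, -1, Player 1 chooses T. Subgame-perfect outcome: (T, L) with payoffs (5, 9).
Now find the simultaneous Nash equilibrium.
Player 1's best replies: L→T; C→T; R→M.
Player 2's best replies: T→L; M→C; B→L.
Only (T, L) has each player best-responding; Nash payoffs (5, 9).
Sequential outcome (T, L) coincides with the Nash profile (T, L).

yes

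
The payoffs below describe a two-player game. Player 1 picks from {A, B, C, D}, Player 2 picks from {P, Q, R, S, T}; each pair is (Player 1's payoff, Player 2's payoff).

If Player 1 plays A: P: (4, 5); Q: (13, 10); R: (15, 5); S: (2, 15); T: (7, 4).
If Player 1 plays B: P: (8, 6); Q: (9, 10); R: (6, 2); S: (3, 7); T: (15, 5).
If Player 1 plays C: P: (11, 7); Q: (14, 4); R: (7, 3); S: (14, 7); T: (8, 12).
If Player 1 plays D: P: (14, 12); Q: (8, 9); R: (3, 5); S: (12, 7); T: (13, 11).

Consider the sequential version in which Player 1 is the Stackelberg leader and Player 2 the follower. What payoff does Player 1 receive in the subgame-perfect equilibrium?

14

Backward induction with Player 1 moving first.
- A: BR = S, leader payoff 2.
- B: BR = Q, leader payoff 9.
- C: BR = T, leader payoff 8.
- D: BR = P, leader payoff 14.
Player 1's induced payoffs are 2, 9, 8, 14, so Player 1 commits to D. Subgame-perfect outcome: (D, P) with payoffs (14, 12).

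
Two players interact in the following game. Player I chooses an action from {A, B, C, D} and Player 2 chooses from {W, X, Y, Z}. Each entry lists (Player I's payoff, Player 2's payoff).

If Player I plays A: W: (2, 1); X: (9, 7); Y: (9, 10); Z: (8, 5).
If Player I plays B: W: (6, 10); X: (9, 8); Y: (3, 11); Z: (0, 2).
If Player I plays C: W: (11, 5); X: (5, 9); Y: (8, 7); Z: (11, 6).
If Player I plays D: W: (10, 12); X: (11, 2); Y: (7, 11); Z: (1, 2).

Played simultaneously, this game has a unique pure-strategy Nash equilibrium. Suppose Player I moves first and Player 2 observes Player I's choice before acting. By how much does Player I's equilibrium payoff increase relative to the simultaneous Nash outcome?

Work backward from Player 2's decision.
- A → Player 2 plays Y (best of 1, 7, 10, 5); Player I gets 9.
- B → Player 2 plays Y (best of 10, 8, 11, 2); Player I gets 3.
- C → Player 2 plays X (best of 5, 9, 7, 6); Player I gets 5.
- D → Player 2 plays W (best of 12, 2, 11, 2); Player I gets 10.
Among 9, 3, 5, 10, the best is 10 at D. Subgame-perfect outcome: (D, W) with payoffs (10, 12).
Now find the simultaneous Nash equilibrium.
Player I's best replies: W→C; X→D; Y→A; Z→C.
Player 2's best replies: A→Y; B→Y; C→X; D→W.
The unique mutual best reply is (A, Y), giving (9, 10).
Player I's commitment gain: 10 − 9 = 1.

1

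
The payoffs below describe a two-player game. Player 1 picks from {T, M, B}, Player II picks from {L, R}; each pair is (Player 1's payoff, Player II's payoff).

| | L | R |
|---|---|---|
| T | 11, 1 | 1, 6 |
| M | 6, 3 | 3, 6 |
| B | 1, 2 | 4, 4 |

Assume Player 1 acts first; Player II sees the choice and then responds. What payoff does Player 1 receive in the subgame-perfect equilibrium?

4

Backward induction with Player 1 moving first.
- T: BR = R, leader payoff 1.
- M: BR = R, leader payoff 3.
- B: BR = R, leader payoff 4.
Maximizing over 1, 3, 4, Player 1 chooses B. Subgame-perfect outcome: (B, R) with payoffs (4, 4).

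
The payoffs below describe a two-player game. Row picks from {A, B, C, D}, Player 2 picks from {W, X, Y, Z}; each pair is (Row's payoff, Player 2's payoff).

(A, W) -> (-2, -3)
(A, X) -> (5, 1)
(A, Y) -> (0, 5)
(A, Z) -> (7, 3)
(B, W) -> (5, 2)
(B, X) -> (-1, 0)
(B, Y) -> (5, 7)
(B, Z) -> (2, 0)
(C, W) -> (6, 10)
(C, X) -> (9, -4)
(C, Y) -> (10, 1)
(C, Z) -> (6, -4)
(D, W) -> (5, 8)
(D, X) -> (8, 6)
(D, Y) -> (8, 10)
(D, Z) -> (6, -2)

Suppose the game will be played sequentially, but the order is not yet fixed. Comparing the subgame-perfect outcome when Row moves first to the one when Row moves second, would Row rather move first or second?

first

If Row leads: Player 2's best replies are A→Y, B→Y, C→W, D→Y; Row's induced payoffs 0, 5, 6, 8; outcome (D, Y), payoffs (8, 10).
If Player 2 leads: Row's best replies are W→C, X→C, Y→C, Z→A; Player 2's induced payoffs 10, -4, 1, 3; outcome (C, W), payoffs (6, 10).
Row gets 8 moving first and 6 moving second, so Row prefers to move first.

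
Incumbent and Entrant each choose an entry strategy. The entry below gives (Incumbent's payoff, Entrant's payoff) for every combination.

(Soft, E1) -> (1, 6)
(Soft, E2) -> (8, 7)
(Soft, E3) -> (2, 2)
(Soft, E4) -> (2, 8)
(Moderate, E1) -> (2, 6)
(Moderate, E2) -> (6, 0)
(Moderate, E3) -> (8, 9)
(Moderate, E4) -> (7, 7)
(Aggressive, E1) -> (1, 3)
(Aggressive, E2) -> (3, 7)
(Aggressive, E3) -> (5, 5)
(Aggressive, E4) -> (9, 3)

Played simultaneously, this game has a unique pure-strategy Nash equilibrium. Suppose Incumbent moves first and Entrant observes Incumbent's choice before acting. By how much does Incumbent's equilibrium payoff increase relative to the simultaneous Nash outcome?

Work backward from Entrant's decision.
- Soft: BR = E4, leader payoff 2.
- Moderate: BR = E3, leader payoff 8.
- Aggressive: BR = E2, leader payoff 3.
Incumbent's induced payoffs are 2, 8, 3, so Incumbent commits to Moderate. Subgame-perfect outcome: (Moderate, E3) with payoffs (8, 9).
Under simultaneous play:
Incumbent's best replies: E1→Moderate; E2→Soft; E3→Moderate; E4→Aggressive.
Entrant's best replies: Soft→E4; Moderate→E3; Aggressive→E2.
The unique mutual best reply is (Moderate, E3), giving (8, 9).
Incumbent's commitment gain: 8 − 8 = 0.

0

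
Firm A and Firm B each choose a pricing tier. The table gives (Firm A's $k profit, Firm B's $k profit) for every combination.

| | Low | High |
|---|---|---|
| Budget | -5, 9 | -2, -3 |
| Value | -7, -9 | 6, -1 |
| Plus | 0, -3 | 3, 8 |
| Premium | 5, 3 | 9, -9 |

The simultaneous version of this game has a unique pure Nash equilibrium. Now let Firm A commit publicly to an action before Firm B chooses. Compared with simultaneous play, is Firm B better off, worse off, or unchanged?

worse off

Firm B best-responds to each possible Firm A move:
- Budget: BR = Low, leader payoff -5.
- Value: BR = High, leader payoff 6.
- Plus: BR = High, leader payoff 3.
- Premium: BR = Low, leader payoff 5.
Maximizing over -5, 6, 3, 5, Firm A chooses Value. Subgame-perfect outcome: (Value, High) with payoffs (6, -1).
For the simultaneous game, intersect best replies.
Firm A's best replies: Low→Premium; High→Premium.
Firm B's best replies: Budget→Low; Value→High; Plus→High; Premium→Low.
Only (Premium, Low) has each player best-responding; Nash payoffs (5, 3).
Firm B earns -1 sequentially versus 3 at the Nash outcome: worse off.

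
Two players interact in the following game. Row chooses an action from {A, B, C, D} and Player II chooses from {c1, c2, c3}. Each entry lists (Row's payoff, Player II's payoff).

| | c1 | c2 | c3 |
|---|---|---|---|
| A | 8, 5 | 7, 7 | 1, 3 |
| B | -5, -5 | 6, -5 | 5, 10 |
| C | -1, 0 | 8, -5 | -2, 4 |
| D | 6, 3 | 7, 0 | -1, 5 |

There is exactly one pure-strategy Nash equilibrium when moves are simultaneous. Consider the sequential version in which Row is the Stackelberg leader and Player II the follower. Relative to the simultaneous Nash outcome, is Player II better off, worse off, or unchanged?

Player II best-responds to each possible Row move:
- A: BR = c2, leader payoff 7.
- B: BR = c3, leader payoff 5.
- C: BR = c3, leader payoff -2.
- D: BR = c3, leader payoff -1.
Row's induced payoffs are 7, 5, -2, -1, so Row commits to A. Subgame-perfect outcome: (A, c2) with payoffs (7, 7).
Under simultaneous play:
Row's best replies: c1→A; c2→C; c3→B.
Player II's best replies: A→c2; B→c3; C→c3; D→c3.
Only (B, c3) has each player best-responding; Nash payoffs (5, 10).
Player II earns 7 sequentially versus 10 at the Nash outcome: worse off.

worse off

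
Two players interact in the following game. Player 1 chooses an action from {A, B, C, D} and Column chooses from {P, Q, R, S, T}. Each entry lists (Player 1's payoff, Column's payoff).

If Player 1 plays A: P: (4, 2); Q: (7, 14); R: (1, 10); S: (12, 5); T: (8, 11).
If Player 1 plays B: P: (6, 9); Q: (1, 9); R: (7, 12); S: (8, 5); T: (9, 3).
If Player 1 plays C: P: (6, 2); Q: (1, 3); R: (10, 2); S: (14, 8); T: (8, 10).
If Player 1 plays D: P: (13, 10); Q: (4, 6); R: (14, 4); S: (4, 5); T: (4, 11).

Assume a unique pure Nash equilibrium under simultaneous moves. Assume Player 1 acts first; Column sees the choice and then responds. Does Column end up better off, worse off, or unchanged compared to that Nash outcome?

Backward induction with Player 1 moving first.
- A: BR = Q, leader payoff 7.
- B: BR = R, leader payoff 7.
- C: BR = T, leader payoff 8.
- D: BR = T, leader payoff 4.
Maximizing over 7, 7, 8, 4, Player 1 chooses C. Subgame-perfect outcome: (C, T) with payoffs (8, 10).
For the simultaneous game, intersect best replies.
Player 1's best replies: P→D; Q→A; R→D; S→C; T→B.
Column's best replies: A→Q; B→R; C→T; D→T.
Only (A, Q) has each player best-responding; Nash payoffs (7, 14).
Column earns 10 sequentially versus 14 at the Nash outcome: worse off.

worse off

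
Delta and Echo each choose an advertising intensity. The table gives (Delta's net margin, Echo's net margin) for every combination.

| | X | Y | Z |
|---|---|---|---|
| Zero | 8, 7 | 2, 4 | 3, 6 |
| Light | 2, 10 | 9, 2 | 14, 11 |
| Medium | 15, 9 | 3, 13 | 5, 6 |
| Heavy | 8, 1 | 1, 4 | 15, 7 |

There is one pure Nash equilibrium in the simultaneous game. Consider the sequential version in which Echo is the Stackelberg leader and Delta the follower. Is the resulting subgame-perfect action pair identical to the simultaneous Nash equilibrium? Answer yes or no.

no

Work backward from Delta's decision.
- X: BR = Medium, leader payoff 9.
- Y: BR = Light, leader payoff 2.
- Z: BR = Heavy, leader payoff 7.
Among 9, 2, 7, the best is 9 at X. Subgame-perfect outcome: (Medium, X) with payoffs (15, 9).
For the simultaneous game, intersect best replies.
Delta's best replies: X→Medium; Y→Light; Z→Heavy.
Echo's best replies: Zero→X; Light→Z; Medium→Y; Heavy→Z.
Only (Heavy, Z) has each player best-responding; Nash payoffs (15, 7).
Sequential outcome (Medium, X) differs from the Nash profile (Heavy, Z).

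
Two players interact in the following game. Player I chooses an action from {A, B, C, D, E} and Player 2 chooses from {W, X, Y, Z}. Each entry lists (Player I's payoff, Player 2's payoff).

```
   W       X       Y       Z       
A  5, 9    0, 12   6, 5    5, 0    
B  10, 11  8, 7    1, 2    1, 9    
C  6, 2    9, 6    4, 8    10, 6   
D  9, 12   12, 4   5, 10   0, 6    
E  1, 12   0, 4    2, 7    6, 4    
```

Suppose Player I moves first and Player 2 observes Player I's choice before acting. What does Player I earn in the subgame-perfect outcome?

10

Work backward from Player 2's decision.
- A: Player 2 compares 9, 12, 5, 0 and picks X; Player I would get 0.
- B: Player 2 compares 11, 7, 2, 9 and picks W; Player I would get 10.
- C: Player 2 compares 2, 6, 8, 6 and picks Y; Player I would get 4.
- D: Player 2 compares 12, 4, 10, 6 and picks W; Player I would get 9.
- E: Player 2 compares 12, 4, 7, 4 and picks W; Player I would get 1.
Among 0, 10, 4, 9, 1, the best is 10 at B. Subgame-perfect outcome: (B, W) with payoffs (10, 11).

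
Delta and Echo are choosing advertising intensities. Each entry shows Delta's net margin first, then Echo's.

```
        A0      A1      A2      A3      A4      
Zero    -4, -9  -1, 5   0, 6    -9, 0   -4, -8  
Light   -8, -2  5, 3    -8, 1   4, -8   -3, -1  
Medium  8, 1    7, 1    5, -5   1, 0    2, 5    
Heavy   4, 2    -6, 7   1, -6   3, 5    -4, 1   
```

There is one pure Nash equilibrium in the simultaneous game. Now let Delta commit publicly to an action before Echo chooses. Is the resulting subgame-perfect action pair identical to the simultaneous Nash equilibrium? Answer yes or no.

Echo best-responds to each possible Delta move:
- Zero: Echo compares -9, 5, 6, 0, -8 and picks A2; Delta would get 0.
- Light: Echo compares -2, 3, 1, -8, -1 and picks A1; Delta would get 5.
- Medium: Echo compares 1, 1, -5, 0, 5 and picks A4; Delta would get 2.
- Heavy: Echo compares 2, 7, -6, 5, 1 and picks A1; Delta would get -6.
Delta's induced payoffs are 0, 5, 2, -6, so Delta commits to Light. Subgame-perfect outcome: (Light, A1) with payoffs (5, 3).
Under simultaneous play:
Delta's best replies: A0→Medium; A1→Medium; A2→Medium; A3→Light; A4→Medium.
Echo's best replies: Zero→A2; Light→A1; Medium→A4; Heavy→A1.
Only (Medium, A4) has each player best-responding; Nash payoffs (2, 5).
Sequential outcome (Light, A1) differs from the Nash profile (Medium, A4).

no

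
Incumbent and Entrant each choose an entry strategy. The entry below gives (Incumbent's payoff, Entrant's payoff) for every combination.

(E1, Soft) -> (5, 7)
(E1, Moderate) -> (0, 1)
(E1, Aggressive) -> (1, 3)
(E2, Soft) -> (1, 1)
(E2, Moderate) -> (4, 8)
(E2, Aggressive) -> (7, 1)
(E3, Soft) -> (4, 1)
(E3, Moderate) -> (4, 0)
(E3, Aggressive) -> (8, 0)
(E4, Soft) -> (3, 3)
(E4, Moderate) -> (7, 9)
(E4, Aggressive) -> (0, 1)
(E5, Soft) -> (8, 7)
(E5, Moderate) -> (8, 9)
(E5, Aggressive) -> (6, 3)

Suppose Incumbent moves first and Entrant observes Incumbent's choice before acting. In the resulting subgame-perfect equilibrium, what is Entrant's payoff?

Work backward from Entrant's decision.
- E1: BR = Soft, leader payoff 5.
- E2: BR = Moderate, leader payoff 4.
- E3: BR = Soft, leader payoff 4.
- E4: BR = Moderate, leader payoff 7.
- E5: BR = Moderate, leader payoff 8.
Incumbent's induced payoffs are 5, 4, 4, 7, 8, so Incumbent commits to E5. Subgame-perfect outcome: (E5, Moderate) with payoffs (8, 9).

9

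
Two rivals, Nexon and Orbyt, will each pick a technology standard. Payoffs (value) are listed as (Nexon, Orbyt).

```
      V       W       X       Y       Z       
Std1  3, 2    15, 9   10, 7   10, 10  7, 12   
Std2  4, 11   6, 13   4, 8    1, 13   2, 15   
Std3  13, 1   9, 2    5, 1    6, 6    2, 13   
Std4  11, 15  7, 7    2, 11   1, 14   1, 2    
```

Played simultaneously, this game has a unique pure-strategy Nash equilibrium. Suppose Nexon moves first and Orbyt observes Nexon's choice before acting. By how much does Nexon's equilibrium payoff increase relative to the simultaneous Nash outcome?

4

Work backward from Orbyt's decision.
- Std1: Orbyt compares 2, 9, 7, 10, 12 and picks Z; Nexon would get 7.
- Std2: Orbyt compares 11, 13, 8, 13, 15 and picks Z; Nexon would get 2.
- Std3: Orbyt compares 1, 2, 1, 6, 13 and picks Z; Nexon would get 2.
- Std4: Orbyt compares 15, 7, 11, 14, 2 and picks V; Nexon would get 11.
Maximizing over 7, 2, 2, 11, Nexon chooses Std4. Subgame-perfect outcome: (Std4, V) with payoffs (11, 15).
Under simultaneous play:
Nexon's best replies: V→Std3; W→Std1; X→Std1; Y→Std1; Z→Std1.
Orbyt's best replies: Std1→Z; Std2→Z; Std3→Z; Std4→V.
Only (Std1, Z) has each player best-responding; Nash payoffs (7, 12).
Nexon's commitment gain: 11 − 7 = 4.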